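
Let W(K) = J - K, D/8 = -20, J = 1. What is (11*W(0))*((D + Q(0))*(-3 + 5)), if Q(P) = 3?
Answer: -3454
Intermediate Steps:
D = -160 (D = 8*(-20) = -160)
W(K) = 1 - K
(11*W(0))*((D + Q(0))*(-3 + 5)) = (11*(1 - 1*0))*((-160 + 3)*(-3 + 5)) = (11*(1 + 0))*(-157*2) = (11*1)*(-314) = 11*(-314) = -3454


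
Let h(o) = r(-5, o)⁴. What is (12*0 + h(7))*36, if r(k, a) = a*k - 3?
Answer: 75064896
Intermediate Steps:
r(k, a) = -3 + a*k
h(o) = (-3 - 5*o)⁴ (h(o) = (-3 + o*(-5))⁴ = (-3 - 5*o)⁴)
(12*0 + h(7))*36 = (12*0 + (3 + 5*7)⁴)*36 = (0 + (3 + 35)⁴)*36 = (0 + 38⁴)*36 = (0 + 2085136)*36 = 2085136*36 = 75064896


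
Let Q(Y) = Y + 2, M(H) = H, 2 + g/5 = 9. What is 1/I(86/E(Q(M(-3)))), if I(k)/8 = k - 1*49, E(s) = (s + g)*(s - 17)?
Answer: -153/60148 ≈ -0.0025437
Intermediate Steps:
g = 35 (g = -10 + 5*9 = -10 + 45 = 35)
Q(Y) = 2 + Y
E(s) = (-17 + s)*(35 + s) (E(s) = (s + 35)*(s - 17) = (35 + s)*(-17 + s) = (-17 + s)*(35 + s))
I(k) = -392 + 8*k (I(k) = 8*(k - 1*49) = 8*(k - 49) = 8*(-49 + k) = -392 + 8*k)
1/I(86/E(Q(M(-3)))) = 1/(-392 + 8*(86/(-595 + (2 - 3)² + 18*(2 - 3)))) = 1/(-392 + 8*(86/(-595 + (-1)² + 18*(-1)))) = 1/(-392 + 8*(86/(-595 + 1 - 18))) = 1/(-392 + 8*(86/(-612))) = 1/(-392 + 8*(86*(-1/612))) = 1/(-392 + 8*(-43/306)) = 1/(-392 - 172/153) = 1/(-60148/153) = -153/60148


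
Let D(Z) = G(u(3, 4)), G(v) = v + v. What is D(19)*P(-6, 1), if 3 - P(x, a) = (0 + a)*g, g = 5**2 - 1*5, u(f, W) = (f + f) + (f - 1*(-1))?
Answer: -340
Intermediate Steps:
u(f, W) = 1 + 3*f (u(f, W) = 2*f + (f + 1) = 2*f + (1 + f) = 1 + 3*f)
G(v) = 2*v
D(Z) = 20 (D(Z) = 2*(1 + 3*3) = 2*(1 + 9) = 2*10 = 20)
g = 20 (g = 25 - 5 = 20)
P(x, a) = 3 - 20*a (P(x, a) = 3 - (0 + a)*20 = 3 - a*20 = 3 - 20*a)
D(19)*P(-6, 1) = 20*(3 - 20*1) = 20*(3 - 20) = 20*(-17) = -340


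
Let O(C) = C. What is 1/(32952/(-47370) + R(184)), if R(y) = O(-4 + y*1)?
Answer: 7895/1415608 ≈ 0.0055771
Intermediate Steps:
R(y) = -4 + y (R(y) = -4 + y*1 = -4 + y)
1/(32952/(-47370) + R(184)) = 1/(32952/(-47370) + (-4 + 184)) = 1/(32952*(-1/47370) + 180) = 1/(-5492/7895 + 180) = 1/(1415608/7895) = 7895/1415608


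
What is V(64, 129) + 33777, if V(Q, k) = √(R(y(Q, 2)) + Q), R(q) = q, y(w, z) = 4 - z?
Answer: 33777 + √66 ≈ 33785.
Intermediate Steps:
V(Q, k) = √(2 + Q) (V(Q, k) = √((4 - 1*2) + Q) = √((4 - 2) + Q) = √(2 + Q))
V(64, 129) + 33777 = √(2 + 64) + 33777 = √66 + 33777 = 33777 + √66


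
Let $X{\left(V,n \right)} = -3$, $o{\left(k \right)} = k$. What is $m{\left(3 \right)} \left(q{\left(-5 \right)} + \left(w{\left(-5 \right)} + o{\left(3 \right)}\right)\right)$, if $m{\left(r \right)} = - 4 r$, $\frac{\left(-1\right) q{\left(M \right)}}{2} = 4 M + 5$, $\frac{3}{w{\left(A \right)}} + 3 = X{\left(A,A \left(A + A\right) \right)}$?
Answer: $-390$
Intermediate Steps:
$w{\left(A \right)} = - \frac{1}{2}$ ($w{\left(A \right)} = \frac{3}{-3 - 3} = \frac{3}{-6} = 3 \left(- \frac{1}{6}\right) = - \frac{1}{2}$)
$q{\left(M \right)} = -10 - 8 M$ ($q{\left(M \right)} = - 2 \left(4 M + 5\right) = - 2 \left(5 + 4 M\right) = -10 - 8 M$)
$m{\left(3 \right)} \left(q{\left(-5 \right)} + \left(w{\left(-5 \right)} + o{\left(3 \right)}\right)\right) = \left(-4\right) 3 \left(\left(-10 - -40\right) + \left(- \frac{1}{2} + 3\right)\right) = - 12 \left(\left(-10 + 40\right) + \frac{5}{2}\right) = - 12 \left(30 + \frac{5}{2}\right) = \left(-12\right) \frac{65}{2} = -390$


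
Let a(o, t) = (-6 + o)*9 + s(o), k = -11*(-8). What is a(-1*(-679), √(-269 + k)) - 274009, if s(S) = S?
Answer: -267273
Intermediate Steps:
k = 88
a(o, t) = -54 + 10*o (a(o, t) = (-6 + o)*9 + o = (-54 + 9*o) + o = -54 + 10*o)
a(-1*(-679), √(-269 + k)) - 274009 = (-54 + 10*(-1*(-679))) - 274009 = (-54 + 10*679) - 274009 = (-54 + 6790) - 274009 = 6736 - 274009 = -267273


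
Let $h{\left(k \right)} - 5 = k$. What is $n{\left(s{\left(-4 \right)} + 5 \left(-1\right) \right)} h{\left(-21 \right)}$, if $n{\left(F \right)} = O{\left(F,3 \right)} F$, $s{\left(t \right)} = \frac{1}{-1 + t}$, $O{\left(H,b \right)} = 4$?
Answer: $\frac{1664}{5} \approx 332.8$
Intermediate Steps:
$h{\left(k \right)} = 5 + k$
$n{\left(F \right)} = 4 F$
$n{\left(s{\left(-4 \right)} + 5 \left(-1\right) \right)} h{\left(-21 \right)} = 4 \left(\frac{1}{-1 - 4} + 5 \left(-1\right)\right) \left(5 - 21\right) = 4 \left(\frac{1}{-5} - 5\right) \left(-16\right) = 4 \left(- \frac{1}{5} - 5\right) \left(-16\right) = 4 \left(- \frac{26}{5}\right) \left(-16\right) = \left(- \frac{104}{5}\right) \left(-16\right) = \frac{1664}{5}$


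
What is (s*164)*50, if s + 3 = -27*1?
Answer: -246000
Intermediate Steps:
s = -30 (s = -3 - 27*1 = -3 - 27 = -30)
(s*164)*50 = -30*164*50 = -4920*50 = -246000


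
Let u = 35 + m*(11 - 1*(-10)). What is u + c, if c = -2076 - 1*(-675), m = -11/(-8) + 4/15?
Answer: -53261/40 ≈ -1331.5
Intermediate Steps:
m = 197/120 (m = -11*(-⅛) + 4*(1/15) = 11/8 + 4/15 = 197/120 ≈ 1.6417)
c = -1401 (c = -2076 + 675 = -1401)
u = 2779/40 (u = 35 + 197*(11 - 1*(-10))/120 = 35 + 197*(11 + 10)/120 = 35 + (197/120)*21 = 35 + 1379/40 = 2779/40 ≈ 69.475)
u + c = 2779/40 - 1401 = -53261/40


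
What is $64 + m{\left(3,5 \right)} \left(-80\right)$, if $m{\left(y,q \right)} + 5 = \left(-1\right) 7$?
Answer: $1024$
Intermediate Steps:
$m{\left(y,q \right)} = -12$ ($m{\left(y,q \right)} = -5 - 7 = -12$)
$64 + m{\left(3,5 \right)} \left(-80\right) = 64 - -960 = 64 + 960 = 1024$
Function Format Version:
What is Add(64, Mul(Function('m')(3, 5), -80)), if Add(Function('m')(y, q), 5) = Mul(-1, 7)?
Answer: 1024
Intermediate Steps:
Function('m')(y, q) = -12 (Function('m')(y, q) = Add(-5, Mul(-1, 7)) = Add(-5, -7) = -12)
Add(64, Mul(Function('m')(3, 5), -80)) = Add(64, Mul(-12, -80)) = Add(64, 960) = 1024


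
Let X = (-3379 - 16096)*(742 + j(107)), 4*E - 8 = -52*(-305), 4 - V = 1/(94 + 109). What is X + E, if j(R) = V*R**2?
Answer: -183760718074/203 ≈ -9.0523e+8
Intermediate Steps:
V = 811/203 (V = 4 - 1/(94 + 109) = 4 - 1/203 = 811/203 ≈ 3.9951)
j(R) = 811*R**2/203
E = 3967 (E = 2 + (-52*(-305))/4 = 2 + (1/4)*15860 = 2 + 3965 = 3967)
X = -183761523375/203 (X = (-3379 - 16096)*(742 + (811/203)*107**2) = -19475*(742 + (811/203)*11449) = -19475*(742 + 9285139/203) = -19475*9435765/203 = -183761523375/203 ≈ -9.0523e+8)
X + E = -183761523375/203 + 3967 = -183760718074/203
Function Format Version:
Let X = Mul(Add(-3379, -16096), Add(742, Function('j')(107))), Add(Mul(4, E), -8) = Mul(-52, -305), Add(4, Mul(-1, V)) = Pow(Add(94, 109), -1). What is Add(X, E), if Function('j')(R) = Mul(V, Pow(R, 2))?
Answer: Rational(-183760718074, 203) ≈ -9.0523e+8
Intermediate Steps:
V = Rational(811, 203) (V = Add(4, Mul(-1, Pow(Add(94, 109), -1))) = Add(4, Mul(-1, Pow(203, -1))) = Add(4, Mul(-1, Rational(1, 203))) = Add(4, Rational(-1, 203)) = Rational(811, 203) ≈ 3.9951)
Function('j')(R) = Mul(Rational(811, 203), Pow(R, 2))
E = 3967 (E = Add(2, Mul(Rational(1, 4), Mul(-52, -305))) = Add(2, Mul(Rational(1, 4), 15860)) = Add(2, 3965) = 3967)
X = Rational(-183761523375, 203) (X = Mul(Add(-3379, -16096), Add(742, Mul(Rational(811, 203), Pow(107, 2)))) = Mul(-19475, Add(742, Mul(Rational(811, 203), 11449))) = Mul(-19475, Add(742, Rational(9285139, 203))) = Mul(-19475, Rational(9435765, 203)) = Rational(-183761523375, 203) ≈ -9.0523e+8)
Add(X, E) = Add(Rational(-183761523375, 203), 3967) = Rational(-183760718074, 203)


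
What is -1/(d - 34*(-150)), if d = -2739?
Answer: -1/2361 ≈ -0.00042355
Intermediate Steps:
-1/(d - 34*(-150)) = -1/(-2739 - 34*(-150)) = -1/(-2739 + 5100) = -1/2361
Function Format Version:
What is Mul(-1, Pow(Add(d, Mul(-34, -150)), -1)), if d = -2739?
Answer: Rational(-1, 2361) ≈ -0.00042355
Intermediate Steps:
Mul(-1, Pow(Add(d, Mul(-34, -150)), -1)) = Mul(-1, Pow(Add(-2739, Mul(-34, -150)), -1)) = Mul(-1, Pow(Add(-2739, 5100), -1)) = Mul(-1, Pow(2361, -1)) = Mul(-1, Rational(1, 2361)) = Rational(-1, 2361)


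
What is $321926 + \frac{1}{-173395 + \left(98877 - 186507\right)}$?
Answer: $\frac{84030734149}{261025} \approx 3.2193 \cdot 10^{5}$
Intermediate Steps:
$321926 + \frac{1}{-173395 + \left(98877 - 186507\right)} = 321926 + \frac{1}{-173395 - 87630} = 321926 + \frac{1}{-261025} = 321926 - \frac{1}{261025} = \frac{84030734149}{261025}$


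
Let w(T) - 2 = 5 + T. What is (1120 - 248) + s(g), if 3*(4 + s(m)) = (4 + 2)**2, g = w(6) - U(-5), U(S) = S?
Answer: 880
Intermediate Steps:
w(T) = 7 + T (w(T) = 2 + (5 + T) = 7 + T)
g = 18 (g = (7 + 6) - 1*(-5) = 13 + 5 = 18)
s(m) = 8 (s(m) = -4 + (4 + 2)**2/3 = -4 + (1/3)*6**2 = -4 + (1/3)*36 = -4 + 12 = 8)
(1120 - 248) + s(g) = (1120 - 248) + 8 = 872 + 8 = 880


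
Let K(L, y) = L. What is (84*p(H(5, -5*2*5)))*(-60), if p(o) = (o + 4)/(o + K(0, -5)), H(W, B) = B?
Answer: -23184/5 ≈ -4636.8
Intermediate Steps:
p(o) = (4 + o)/o (p(o) = (o + 4)/(o + 0) = (4 + o)/o)
(84*p(H(5, -5*2*5)))*(-60) = (84*((4 - 5*2*5)/((-5*2*5))))*(-60) = (84*((4 - 10*5)/((-10*5))))*(-60) = (84*((4 - 50)/(-50)))*(-60) = (84*(-1/50*(-46)))*(-60) = (84*(23/25))*(-60) = (1932/25)*(-60) = -23184/5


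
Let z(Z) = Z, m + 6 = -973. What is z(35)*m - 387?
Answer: -34652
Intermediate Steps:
m = -979 (m = -6 - 973 = -979)
z(35)*m - 387 = 35*(-979) - 387 = -34265 - 387 = -34652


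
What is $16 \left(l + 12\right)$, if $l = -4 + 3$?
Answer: $176$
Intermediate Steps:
$l = -1$
$16 \left(l + 12\right) = 16 \left(-1 + 12\right) = 16 \cdot 11 = 176$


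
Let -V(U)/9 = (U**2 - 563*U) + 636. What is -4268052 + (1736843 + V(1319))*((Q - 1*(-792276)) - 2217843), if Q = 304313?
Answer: 8121638741626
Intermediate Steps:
V(U) = -5724 - 9*U**2 + 5067*U (V(U) = -9*((U**2 - 563*U) + 636) = -9*(636 + U**2 - 563*U) = -5724 - 9*U**2 + 5067*U)
-4268052 + (1736843 + V(1319))*((Q - 1*(-792276)) - 2217843) = -4268052 + (1736843 + (-5724 - 9*1319**2 + 5067*1319))*((304313 - 1*(-792276)) - 2217843) = -4268052 + (1736843 + (-5724 - 9*1739761 + 6683373))*((304313 + 792276) - 2217843) = -4268052 + (1736843 + (-5724 - 15657849 + 6683373))*(1096589 - 2217843) = -4268052 + (1736843 - 8980200)*(-1121254) = -4268052 - 7243357*(-1121254) = -4268052 + 8121643009678 = 8121638741626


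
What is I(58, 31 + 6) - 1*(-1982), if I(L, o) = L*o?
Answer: 4128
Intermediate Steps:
I(58, 31 + 6) - 1*(-1982) = 58*(31 + 6) - 1*(-1982) = 58*37 + 1982 = 2146 + 1982 = 4128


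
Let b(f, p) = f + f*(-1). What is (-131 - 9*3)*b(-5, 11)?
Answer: 0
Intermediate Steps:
b(f, p) = 0 (b(f, p) = f - f = 0)
(-131 - 9*3)*b(-5, 11) = (-131 - 9*3)*0 = (-131 - 27)*0 = -158*0 = 0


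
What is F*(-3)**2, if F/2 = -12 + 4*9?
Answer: 432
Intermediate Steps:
F = 48 (F = 2*(-12 + 4*9) = 2*(-12 + 36) = 2*24 = 48)
F*(-3)**2 = 48*(-3)**2 = 48*9 = 432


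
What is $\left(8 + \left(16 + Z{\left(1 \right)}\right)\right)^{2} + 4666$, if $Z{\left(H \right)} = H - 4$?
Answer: $5107$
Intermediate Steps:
$Z{\left(H \right)} = -4 + H$
$\left(8 + \left(16 + Z{\left(1 \right)}\right)\right)^{2} + 4666 = \left(8 + \left(16 + \left(-4 + 1\right)\right)\right)^{2} + 4666 = \left(8 + \left(16 - 3\right)\right)^{2} + 4666 = \left(8 + 13\right)^{2} + 4666 = 21^{2} + 4666 = 441 + 4666 = 5107$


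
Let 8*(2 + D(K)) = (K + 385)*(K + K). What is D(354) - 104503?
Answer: -78207/2 ≈ -39104.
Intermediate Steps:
D(K) = -2 + K*(385 + K)/4 (D(K) = -2 + ((K + 385)*(K + K))/8 = -2 + ((385 + K)*(2*K))/8 = -2 + (2*K*(385 + K))/8 = -2 + K*(385 + K)/4)
D(354) - 104503 = (-2 + (¼)*354² + (385/4)*354) - 104503 = (-2 + (¼)*125316 + 68145/2) - 104503 = (-2 + 31329 + 68145/2) - 104503 = 130799/2 - 104503 = -78207/2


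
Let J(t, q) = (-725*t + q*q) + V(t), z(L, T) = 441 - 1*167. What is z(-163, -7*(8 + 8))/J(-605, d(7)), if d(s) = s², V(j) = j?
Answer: 274/440421 ≈ 0.00062213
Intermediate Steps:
z(L, T) = 274 (z(L, T) = 441 - 167 = 274)
J(t, q) = q² - 724*t (J(t, q) = (-725*t + q*q) + t = (-725*t + q²) + t = (q² - 725*t) + t = q² - 724*t)
z(-163, -7*(8 + 8))/J(-605, d(7)) = 274/((7²)² - 724*(-605)) = 274/(49² + 438020) = 274/(2401 + 438020) = 274/440421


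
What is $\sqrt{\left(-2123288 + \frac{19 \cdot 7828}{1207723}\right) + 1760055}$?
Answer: $\frac{i \sqrt{529809601608391621}}{1207723} \approx 602.69 i$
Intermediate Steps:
$\sqrt{\left(-2123288 + \frac{19 \cdot 7828}{1207723}\right) + 1760055} = \sqrt{\left(-2123288 + 148732 \cdot \frac{1}{1207723}\right) + 1760055} = \sqrt{\left(-2123288 + \frac{148732}{1207723}\right) + 1760055} = \sqrt{- \frac{2564343604492}{1207723} + 1760055} = \sqrt{- \frac{438684699727}{1207723}} = \frac{i \sqrt{529809601608391621}}{1207723}$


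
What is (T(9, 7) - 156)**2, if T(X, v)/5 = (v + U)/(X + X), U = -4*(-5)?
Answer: 88209/4 ≈ 22052.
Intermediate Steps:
U = 20
T(X, v) = 5*(20 + v)/(2*X) (T(X, v) = 5*((v + 20)/(X + X)) = 5*((20 + v)/((2*X))) = 5*((20 + v)*(1/(2*X))) = 5*((20 + v)/(2*X)) = 5*(20 + v)/(2*X))
(T(9, 7) - 156)**2 = ((5/2)*(20 + 7)/9 - 156)**2 = ((5/2)*(1/9)*27 - 156)**2 = (15/2 - 156)**2 = (-297/2)**2 = 88209/4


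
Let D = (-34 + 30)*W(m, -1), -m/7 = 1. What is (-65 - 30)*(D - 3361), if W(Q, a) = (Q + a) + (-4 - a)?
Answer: 315115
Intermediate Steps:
m = -7 (m = -7*1 = -7)
W(Q, a) = -4 + Q
D = 44 (D = (-34 + 30)*(-4 - 7) = -4*(-11) = 44)
(-65 - 30)*(D - 3361) = (-65 - 30)*(44 - 3361) = -95*(-3317) = 315115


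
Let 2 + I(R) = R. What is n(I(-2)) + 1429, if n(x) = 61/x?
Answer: 5655/4 ≈ 1413.8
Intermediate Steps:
I(R) = -2 + R
n(I(-2)) + 1429 = 61/(-2 - 2) + 1429 = 61/(-4) + 1429 = 61*(-¼) + 1429 = -61/4 + 1429 = 5655/4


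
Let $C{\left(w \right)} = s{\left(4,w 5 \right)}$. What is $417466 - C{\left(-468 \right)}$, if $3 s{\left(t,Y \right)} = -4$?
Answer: $\frac{1252402}{3} \approx 4.1747 \cdot 10^{5}$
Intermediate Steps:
$s{\left(t,Y \right)} = - \frac{4}{3}$ ($s{\left(t,Y \right)} = \frac{1}{3} \left(-4\right) = - \frac{4}{3}$)
$C{\left(w \right)} = - \frac{4}{3}$
$417466 - C{\left(-468 \right)} = 417466 - - \frac{4}{3} = 417466 + \frac{4}{3} = \frac{1252402}{3}$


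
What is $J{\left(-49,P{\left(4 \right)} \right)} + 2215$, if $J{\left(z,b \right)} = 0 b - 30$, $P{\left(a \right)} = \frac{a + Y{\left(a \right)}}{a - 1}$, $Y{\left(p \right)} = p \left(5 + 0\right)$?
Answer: $2185$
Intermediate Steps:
$Y{\left(p \right)} = 5 p$ ($Y{\left(p \right)} = p 5 = 5 p$)
$P{\left(a \right)} = \frac{6 a}{-1 + a}$ ($P{\left(a \right)} = \frac{a + 5 a}{a - 1} = \frac{6 a}{-1 + a}$)
$J{\left(z,b \right)} = -30$ ($J{\left(z,b \right)} = 0 - 30 = -30$)
$J{\left(-49,P{\left(4 \right)} \right)} + 2215 = -30 + 2215 = 2185$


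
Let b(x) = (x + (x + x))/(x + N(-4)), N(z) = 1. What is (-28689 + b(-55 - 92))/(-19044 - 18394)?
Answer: 4188153/5465948 ≈ 0.76623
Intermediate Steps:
b(x) = 3*x/(1 + x) (b(x) = (x + (x + x))/(x + 1) = (x + 2*x)/(1 + x) = (3*x)/(1 + x) = 3*x/(1 + x))
(-28689 + b(-55 - 92))/(-19044 - 18394) = (-28689 + 3*(-55 - 92)/(1 + (-55 - 92)))/(-19044 - 18394) = (-28689 + 3*(-147)/(1 - 147))/(-37438) = (-28689 + 3*(-147)/(-146))*(-1/37438) = (-28689 + 3*(-147)*(-1/146))*(-1/37438) = (-28689 + 441/146)*(-1/37438) = -4188153/146*(-1/37438) = 4188153/5465948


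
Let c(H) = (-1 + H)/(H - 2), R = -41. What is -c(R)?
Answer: -42/43 ≈ -0.97674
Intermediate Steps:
c(H) = (-1 + H)/(-2 + H)
-c(R) = -(-1 - 41)/(-2 - 41) = -(-42)/(-43) = -(-1)*(-42)/43 = -1*42/43 = -42/43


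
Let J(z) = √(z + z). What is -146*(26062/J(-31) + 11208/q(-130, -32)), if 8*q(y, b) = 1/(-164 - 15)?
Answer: 2343278976 + 1902526*I*√62/31 ≈ 2.3433e+9 + 4.8324e+5*I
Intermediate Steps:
J(z) = √2*√z (J(z) = √(2*z) = √2*√z)
q(y, b) = -1/1432 (q(y, b) = 1/(8*(-164 - 15)) = (⅛)/(-179) = (⅛)*(-1/179) = -1/1432)
-146*(26062/J(-31) + 11208/q(-130, -32)) = -146*(26062/((√2*√(-31))) + 11208/(-1/1432)) = -146*(26062/((√2*(I*√31))) + 11208*(-1432)) = -146*(26062/((I*√62)) - 16049856) = -146*(26062*(-I*√62/62) - 16049856) = -146*(-13031*I*√62/31 - 16049856) = -146*(-16049856 - 13031*I*√62/31) = 2343278976 + 1902526*I*√62/31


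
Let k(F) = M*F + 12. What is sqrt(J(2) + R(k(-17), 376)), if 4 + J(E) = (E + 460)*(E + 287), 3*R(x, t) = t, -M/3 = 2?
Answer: 7*sqrt(24546)/3 ≈ 365.57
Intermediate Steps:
M = -6 (M = -3*2 = -6)
k(F) = 12 - 6*F (k(F) = -6*F + 12 = 12 - 6*F)
R(x, t) = t/3
J(E) = -4 + (287 + E)*(460 + E) (J(E) = -4 + (E + 460)*(E + 287) = -4 + (460 + E)*(287 + E) = -4 + (287 + E)*(460 + E))
sqrt(J(2) + R(k(-17), 376)) = sqrt((132016 + 2**2 + 747*2) + (1/3)*376) = sqrt((132016 + 4 + 1494) + 376/3) = sqrt(133514 + 376/3) = sqrt(400918/3) = 7*sqrt(24546)/3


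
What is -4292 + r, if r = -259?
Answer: -4551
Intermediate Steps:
-4292 + r = -4292 - 259 = -4551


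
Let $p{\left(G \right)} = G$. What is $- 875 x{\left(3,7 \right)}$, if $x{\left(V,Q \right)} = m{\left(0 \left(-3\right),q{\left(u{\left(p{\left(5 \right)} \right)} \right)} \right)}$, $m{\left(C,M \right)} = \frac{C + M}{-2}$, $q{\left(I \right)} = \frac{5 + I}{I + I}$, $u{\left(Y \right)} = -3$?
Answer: $- \frac{875}{6} \approx -145.83$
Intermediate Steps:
$q{\left(I \right)} = \frac{5 + I}{2 I}$
$m{\left(C,M \right)} = - \frac{C}{2} - \frac{M}{2}$ ($m{\left(C,M \right)} = \left(C + M\right) \left(- \frac{1}{2}\right) = - \frac{C}{2} - \frac{M}{2}$)
$x{\left(V,Q \right)} = \frac{1}{6}$ ($x{\left(V,Q \right)} = - \frac{0 \left(-3\right)}{2} - \frac{\frac{1}{2} \frac{1}{-3} \left(5 - 3\right)}{2} = \left(- \frac{1}{2}\right) 0 - \frac{\frac{1}{2} \left(- \frac{1}{3}\right) 2}{2} = 0 - - \frac{1}{6} = 0 + \frac{1}{6} = \frac{1}{6}$)
$- 875 x{\left(3,7 \right)} = \left(-875\right) \frac{1}{6} = - \frac{875}{6}$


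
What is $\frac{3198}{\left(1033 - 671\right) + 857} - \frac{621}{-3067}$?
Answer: $\frac{10565265}{3738673} \approx 2.8259$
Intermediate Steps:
$\frac{3198}{\left(1033 - 671\right) + 857} - \frac{621}{-3067} = \frac{3198}{362 + 857} - - \frac{621}{3067} = \frac{3198}{1219} + \frac{621}{3067} = \frac{10565265}{3738673}$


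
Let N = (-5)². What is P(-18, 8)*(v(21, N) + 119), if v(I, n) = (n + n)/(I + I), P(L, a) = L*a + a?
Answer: -343264/21 ≈ -16346.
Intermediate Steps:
N = 25
P(L, a) = a + L*a
v(I, n) = n/I (v(I, n) = (2*n)/((2*I)) = (2*n)*(1/(2*I)) = n/I)
P(-18, 8)*(v(21, N) + 119) = (8*(1 - 18))*(25/21 + 119) = (8*(-17))*(25*(1/21) + 119) = -136*(25/21 + 119) = -136*2524/21 = -343264/21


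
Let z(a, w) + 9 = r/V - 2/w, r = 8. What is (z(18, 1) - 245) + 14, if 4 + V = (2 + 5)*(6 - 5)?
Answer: -718/3 ≈ -239.33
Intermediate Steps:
V = 3 (V = -4 + (2 + 5)*(6 - 5) = -4 + 7*1 = -4 + 7 = 3)
z(a, w) = -19/3 - 2/w (z(a, w) = -9 + (8/3 - 2/w) = -19/3 - 2/w)
(z(18, 1) - 245) + 14 = ((-19/3 - 2/1) - 245) + 14 = ((-19/3 - 2*1) - 245) + 14 = ((-19/3 - 2) - 245) + 14 = (-25/3 - 245) + 14 = -760/3 + 14 = -718/3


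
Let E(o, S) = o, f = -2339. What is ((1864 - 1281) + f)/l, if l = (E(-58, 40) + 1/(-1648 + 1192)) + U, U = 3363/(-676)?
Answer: 135324384/4853263 ≈ 27.883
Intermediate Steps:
U = -3363/676 (U = 3363*(-1/676) = -3363/676 ≈ -4.9749)
l = -4853263/77064 (l = (-58 + 1/(-1648 + 1192)) - 3363/676 = (-58 + 1/(-456)) - 3363/676 = (-58 - 1/456) - 3363/676 = -26449/456 - 3363/676 = -4853263/77064 ≈ -62.977)
((1864 - 1281) + f)/l = ((1864 - 1281) - 2339)/(-4853263/77064) = (583 - 2339)*(-77064/4853263) = -1756*(-77064/4853263) = 135324384/4853263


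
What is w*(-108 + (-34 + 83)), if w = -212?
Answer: 12508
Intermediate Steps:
w*(-108 + (-34 + 83)) = -212*(-108 + (-34 + 83)) = -212*(-108 + 49) = -212*(-59) = 12508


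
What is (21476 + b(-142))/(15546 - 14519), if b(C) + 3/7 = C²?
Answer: 291477/7189 ≈ 40.545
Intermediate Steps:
b(C) = -3/7 + C²
(21476 + b(-142))/(15546 - 14519) = (21476 + (-3/7 + (-142)²))/(15546 - 14519) = (21476 + (-3/7 + 20164))/1027 = (21476 + 141145/7)*(1/1027) = (291477/7)*(1/1027) = 291477/7189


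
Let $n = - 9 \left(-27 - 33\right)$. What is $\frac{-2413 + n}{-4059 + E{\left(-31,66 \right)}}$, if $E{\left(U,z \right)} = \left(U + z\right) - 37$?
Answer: $\frac{1873}{4061} \approx 0.46122$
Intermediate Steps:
$E{\left(U,z \right)} = -37 + U + z$
$n = 540$ ($n = \left(-9\right) \left(-60\right) = 540$)
$\frac{-2413 + n}{-4059 + E{\left(-31,66 \right)}} = \frac{-2413 + 540}{-4059 - 2} = - \frac{1873}{-4059 - 2} = - \frac{1873}{-4061} = \left(-1873\right) \left(- \frac{1}{4061}\right) = \frac{1873}{4061}$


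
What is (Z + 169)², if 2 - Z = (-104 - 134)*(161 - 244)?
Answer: 383493889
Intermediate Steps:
Z = -19752 (Z = 2 - (-104 - 134)*(161 - 244) = 2 - (-238)*(-83) = 2 - 1*19754 = 2 - 19754 = -19752)
(Z + 169)² = (-19752 + 169)² = (-19583)² = 383493889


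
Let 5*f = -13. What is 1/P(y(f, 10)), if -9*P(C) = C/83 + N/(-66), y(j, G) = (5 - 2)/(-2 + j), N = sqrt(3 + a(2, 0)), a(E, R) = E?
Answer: -224521308/3448261 + 2164702914*sqrt(5)/17241305 ≈ 215.63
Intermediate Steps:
f = -13/5 (f = (1/5)*(-13) = -13/5 ≈ -2.6000)
N = sqrt(5) (N = sqrt(3 + 2) = sqrt(5) ≈ 2.2361)
y(j, G) = 3/(-2 + j)
P(C) = -C/747 + sqrt(5)/594 (P(C) = -(C/83 + sqrt(5)/(-66))/9 = -(C*(1/83) + sqrt(5)*(-1/66))/9 = -(C/83 - sqrt(5)/66)/9 = -(-sqrt(5)/66 + C/83)/9 = -C/747 + sqrt(5)/594)
1/P(y(f, 10)) = 1/(-1/(249*(-2 - 13/5)) + sqrt(5)/594) = 1/(-1/(249*(-23/5)) + sqrt(5)/594) = 1/(-(-5)/(249*23) + sqrt(5)/594) = 1/(-1/747*(-15/23) + sqrt(5)/594) = 1/(5/5727 + sqrt(5)/594)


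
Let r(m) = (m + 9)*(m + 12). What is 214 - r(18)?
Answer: -596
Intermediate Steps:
r(m) = (9 + m)*(12 + m)
214 - r(18) = 214 - (108 + 18**2 + 21*18) = 214 - (108 + 324 + 378) = 214 - 1*810 = 214 - 810 = -596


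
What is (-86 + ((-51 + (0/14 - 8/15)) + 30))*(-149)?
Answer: 240337/15 ≈ 16022.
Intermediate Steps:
(-86 + ((-51 + (0/14 - 8/15)) + 30))*(-149) = (-86 + ((-51 + (0*(1/14) - 8*1/15)) + 30))*(-149) = (-86 + ((-51 + (0 - 8/15)) + 30))*(-149) = (-86 + ((-51 - 8/15) + 30))*(-149) = (-86 + (-773/15 + 30))*(-149) = (-86 - 323/15)*(-149) = -1613/15*(-149) = 240337/15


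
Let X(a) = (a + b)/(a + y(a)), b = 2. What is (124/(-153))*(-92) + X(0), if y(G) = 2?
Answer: 11561/153 ≈ 75.562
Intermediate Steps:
X(a) = 1 (X(a) = (a + 2)/(a + 2) = (2 + a)/(2 + a) = 1)
(124/(-153))*(-92) + X(0) = (124/(-153))*(-92) + 1 = (124*(-1/153))*(-92) + 1 = -124/153*(-92) + 1 = 11408/153 + 1 = 11561/153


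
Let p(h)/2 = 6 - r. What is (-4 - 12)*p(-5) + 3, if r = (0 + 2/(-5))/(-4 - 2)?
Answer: -2803/15 ≈ -186.87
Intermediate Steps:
r = 1/15 (r = (0 + 2*(-⅕))/(-6) = (0 - ⅖)*(-⅙) = -⅖*(-⅙) = 1/15 ≈ 0.066667)
p(h) = 178/15 (p(h) = 2*(6 - 1*1/15) = 2*(6 - 1/15) = 2*(89/15) = 178/15)
(-4 - 12)*p(-5) + 3 = (-4 - 12)*(178/15) + 3 = -16*178/15 + 3 = -2848/15 + 3 = -2803/15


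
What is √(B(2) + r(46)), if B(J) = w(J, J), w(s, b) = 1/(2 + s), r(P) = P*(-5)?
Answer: I*√919/2 ≈ 15.158*I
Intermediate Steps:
r(P) = -5*P
B(J) = 1/(2 + J)
√(B(2) + r(46)) = √(1/(2 + 2) - 5*46) = √(1/4 - 230) = √(¼ - 230) = √(-919/4) = I*√919/2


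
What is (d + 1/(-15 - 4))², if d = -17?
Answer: 104976/361 ≈ 290.79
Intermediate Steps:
(d + 1/(-15 - 4))² = (-17 + 1/(-15 - 4))² = (-17 + 1/(-19))² = (-17 - 1/19)² = (-324/19)² = 104976/361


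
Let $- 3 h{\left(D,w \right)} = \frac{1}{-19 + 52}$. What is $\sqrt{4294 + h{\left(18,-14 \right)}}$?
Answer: $\frac{\sqrt{4676155}}{33} \approx 65.529$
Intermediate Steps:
$h{\left(D,w \right)} = - \frac{1}{99}$ ($h{\left(D,w \right)} = - \frac{1}{3 \left(-19 + 52\right)} = - \frac{1}{3 \cdot 33} = \left(- \frac{1}{3}\right) \frac{1}{33} = - \frac{1}{99}$)
$\sqrt{4294 + h{\left(18,-14 \right)}} = \sqrt{4294 - \frac{1}{99}} = \sqrt{\frac{425105}{99}} = \frac{\sqrt{4676155}}{33}$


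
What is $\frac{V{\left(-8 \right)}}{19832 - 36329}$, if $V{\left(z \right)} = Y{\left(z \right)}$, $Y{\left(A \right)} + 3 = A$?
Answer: $\frac{11}{16497} \approx 0.00066679$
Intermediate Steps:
$Y{\left(A \right)} = -3 + A$
$V{\left(z \right)} = -3 + z$
$\frac{V{\left(-8 \right)}}{19832 - 36329} = \frac{-3 - 8}{19832 - 36329} = - \frac{11}{-16497} = \left(-11\right) \left(- \frac{1}{16497}\right) = \frac{11}{16497}$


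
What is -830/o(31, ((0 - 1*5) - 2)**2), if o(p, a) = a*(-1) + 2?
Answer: 830/47 ≈ 17.660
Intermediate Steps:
o(p, a) = 2 - a (o(p, a) = -a + 2 = 2 - a)
-830/o(31, ((0 - 1*5) - 2)**2) = -830/(2 - ((0 - 1*5) - 2)**2) = -830/(2 - ((0 - 5) - 2)**2) = -830/(2 - (-5 - 2)**2) = -830/(2 - 1*(-7)**2) = -830/(2 - 1*49) = -830/(2 - 49) = -830/(-47) = -830*(-1/47) = 830/47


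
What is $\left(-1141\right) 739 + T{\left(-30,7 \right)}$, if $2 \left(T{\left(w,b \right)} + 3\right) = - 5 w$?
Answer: $-843127$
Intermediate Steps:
$T{\left(w,b \right)} = -3 - \frac{5 w}{2}$ ($T{\left(w,b \right)} = -3 + \frac{\left(-5\right) w}{2} = -3 - \frac{5 w}{2}$)
$\left(-1141\right) 739 + T{\left(-30,7 \right)} = \left(-1141\right) 739 - -72 = -843199 + \left(-3 + 75\right) = -843199 + 72 = -843127$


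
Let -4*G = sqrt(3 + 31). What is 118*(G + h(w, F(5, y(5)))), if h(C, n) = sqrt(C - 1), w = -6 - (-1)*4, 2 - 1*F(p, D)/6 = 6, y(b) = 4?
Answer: -59*sqrt(34)/2 + 118*I*sqrt(3) ≈ -172.01 + 204.38*I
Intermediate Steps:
F(p, D) = -24 (F(p, D) = 12 - 6*6 = 12 - 36 = -24)
w = -2 (w = -6 - 1*(-4) = -6 + 4 = -2)
h(C, n) = sqrt(-1 + C)
G = -sqrt(34)/4 (G = -sqrt(3 + 31)/4 = -sqrt(34)/4 ≈ -1.4577)
118*(G + h(w, F(5, y(5)))) = 118*(-sqrt(34)/4 + sqrt(-1 - 2)) = 118*(-sqrt(34)/4 + sqrt(-3)) = 118*(-sqrt(34)/4 + I*sqrt(3)) = -59*sqrt(34)/2 + 118*I*sqrt(3)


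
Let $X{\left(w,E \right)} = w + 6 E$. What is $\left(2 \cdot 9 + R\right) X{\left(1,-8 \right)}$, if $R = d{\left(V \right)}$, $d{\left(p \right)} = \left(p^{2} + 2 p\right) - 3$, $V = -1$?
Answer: $-658$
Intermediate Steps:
$d{\left(p \right)} = -3 + p^{2} + 2 p$
$R = -4$ ($R = -3 + \left(-1\right)^{2} + 2 \left(-1\right) = -3 + 1 - 2 = -4$)
$\left(2 \cdot 9 + R\right) X{\left(1,-8 \right)} = \left(2 \cdot 9 - 4\right) \left(1 + 6 \left(-8\right)\right) = \left(18 - 4\right) \left(1 - 48\right) = 14 \left(-47\right) = -658$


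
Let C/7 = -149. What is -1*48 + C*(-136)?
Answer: 141800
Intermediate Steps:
C = -1043 (C = 7*(-149) = -1043)
-1*48 + C*(-136) = -1*48 - 1043*(-136) = -48 + 141848 = 141800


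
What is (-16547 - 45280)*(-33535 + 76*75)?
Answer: 1720954545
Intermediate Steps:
(-16547 - 45280)*(-33535 + 76*75) = -61827*(-33535 + 5700) = -61827*(-27835) = 1720954545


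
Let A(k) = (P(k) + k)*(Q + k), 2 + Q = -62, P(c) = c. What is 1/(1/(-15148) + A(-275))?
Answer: 15148/2824344599 ≈ 5.3634e-6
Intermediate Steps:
Q = -64 (Q = -2 - 62 = -64)
A(k) = 2*k*(-64 + k) (A(k) = (k + k)*(-64 + k) = (2*k)*(-64 + k) = 2*k*(-64 + k))
1/(1/(-15148) + A(-275)) = 1/(1/(-15148) + 2*(-275)*(-64 - 275)) = 1/(-1/15148 + 2*(-275)*(-339)) = 1/(-1/15148 + 186450) = 1/(2824344599/15148) = 15148/2824344599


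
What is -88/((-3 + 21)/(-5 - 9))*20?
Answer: 12320/9 ≈ 1368.9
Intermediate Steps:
-88/((-3 + 21)/(-5 - 9))*20 = -88/(18/(-14))*20 = -88/(18*(-1/14))*20 = -88/(-9/7)*20 = -88*(-7)/9*20 = -4*(-154/9)*20 = (616/9)*20 = 12320/9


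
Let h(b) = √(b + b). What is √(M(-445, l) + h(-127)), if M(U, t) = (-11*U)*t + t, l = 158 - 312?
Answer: √(-753984 + I*√254) ≈ 0.009 + 868.32*I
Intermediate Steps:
l = -154
M(U, t) = t - 11*U*t (M(U, t) = -11*U*t + t = t - 11*U*t)
h(b) = √2*√b (h(b) = √(2*b) = √2*√b)
√(M(-445, l) + h(-127)) = √(-154*(1 - 11*(-445)) + √2*√(-127)) = √(-154*(1 + 4895) + √2*(I*√127)) = √(-154*4896 + I*√254) = √(-753984 + I*√254)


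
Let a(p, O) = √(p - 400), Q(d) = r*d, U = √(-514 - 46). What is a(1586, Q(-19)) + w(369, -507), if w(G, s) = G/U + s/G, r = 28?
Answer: -169/123 + √1186 - 369*I*√35/140 ≈ 33.064 - 15.593*I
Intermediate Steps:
U = 4*I*√35 (U = √(-560) = 4*I*√35 ≈ 23.664*I)
w(G, s) = s/G - I*G*√35/140 (w(G, s) = G/((4*I*√35)) + s/G = G*(-I*√35/140) + s/G = -I*G*√35/140 + s/G = s/G - I*G*√35/140)
Q(d) = 28*d
a(p, O) = √(-400 + p)
a(1586, Q(-19)) + w(369, -507) = √(-400 + 1586) + (-507/369 - 1/140*I*369*√35) = √1186 + (-507*1/369 - 369*I*√35/140) = √1186 + (-169/123 - 369*I*√35/140) = -169/123 + √1186 - 369*I*√35/140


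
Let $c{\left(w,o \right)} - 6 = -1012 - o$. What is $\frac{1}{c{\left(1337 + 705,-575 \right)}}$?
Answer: $- \frac{1}{431} \approx -0.0023202$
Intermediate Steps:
$c{\left(w,o \right)} = -1006 - o$ ($c{\left(w,o \right)} = 6 - \left(1012 + o\right) = -1006 - o$)
$\frac{1}{c{\left(1337 + 705,-575 \right)}} = \frac{1}{-1006 - -575} = \frac{1}{-1006 + 575} = \frac{1}{-431} = - \frac{1}{431}$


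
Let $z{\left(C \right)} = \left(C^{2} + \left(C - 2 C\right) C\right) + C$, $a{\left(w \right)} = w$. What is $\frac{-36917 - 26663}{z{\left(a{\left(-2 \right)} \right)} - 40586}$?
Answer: $\frac{15895}{10147} \approx 1.5665$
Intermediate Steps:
$z{\left(C \right)} = C$ ($z{\left(C \right)} = \left(C^{2} + - C C\right) + C = \left(C^{2} - C^{2}\right) + C = 0 + C = C$)
$\frac{-36917 - 26663}{z{\left(a{\left(-2 \right)} \right)} - 40586} = \frac{-36917 - 26663}{-2 - 40586} = - \frac{63580}{-40588} = \left(-63580\right) \left(- \frac{1}{40588}\right) = \frac{15895}{10147}$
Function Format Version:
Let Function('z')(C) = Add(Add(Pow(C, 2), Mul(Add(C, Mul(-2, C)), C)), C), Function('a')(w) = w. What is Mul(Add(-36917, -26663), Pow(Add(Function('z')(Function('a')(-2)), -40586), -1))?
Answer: Rational(15895, 10147) ≈ 1.5665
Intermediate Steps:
Function('z')(C) = C (Function('z')(C) = Add(Add(Pow(C, 2), Mul(Mul(-1, C), C)), C) = Add(Add(Pow(C, 2), Mul(-1, Pow(C, 2))), C) = Add(0, C) = C)
Mul(Add(-36917, -26663), Pow(Add(Function('z')(Function('a')(-2)), -40586), -1)) = Mul(Add(-36917, -26663), Pow(Add(-2, -40586), -1)) = Mul(-63580, Pow(-40588, -1)) = Mul(-63580, Rational(-1, 40588)) = Rational(15895, 10147)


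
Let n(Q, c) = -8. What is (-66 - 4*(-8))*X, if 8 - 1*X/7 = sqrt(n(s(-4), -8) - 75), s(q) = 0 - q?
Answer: -1904 + 238*I*sqrt(83) ≈ -1904.0 + 2168.3*I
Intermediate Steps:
s(q) = -q
X = 56 - 7*I*sqrt(83) (X = 56 - 7*sqrt(-8 - 75) = 56 - 7*I*sqrt(83) ≈ 56.0 - 63.773*I)
(-66 - 4*(-8))*X = (-66 - 4*(-8))*(56 - 7*I*sqrt(83)) = (-66 + 32)*(56 - 7*I*sqrt(83)) = -34*(56 - 7*I*sqrt(83)) = -1904 + 238*I*sqrt(83)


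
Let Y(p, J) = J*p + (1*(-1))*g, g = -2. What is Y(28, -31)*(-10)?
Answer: 8660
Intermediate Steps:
Y(p, J) = 2 + J*p (Y(p, J) = J*p + (1*(-1))*(-2) = J*p - 1*(-2) = J*p + 2 = 2 + J*p)
Y(28, -31)*(-10) = (2 - 31*28)*(-10) = (2 - 868)*(-10) = -866*(-10) = 8660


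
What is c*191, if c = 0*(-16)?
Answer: 0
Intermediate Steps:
c = 0
c*191 = 0*191 = 0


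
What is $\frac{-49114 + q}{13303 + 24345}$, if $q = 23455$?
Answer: $- \frac{25659}{37648} \approx -0.68155$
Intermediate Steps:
$\frac{-49114 + q}{13303 + 24345} = \frac{-49114 + 23455}{13303 + 24345} = - \frac{25659}{37648}$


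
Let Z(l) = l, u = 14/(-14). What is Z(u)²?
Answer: 1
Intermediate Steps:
u = -1 (u = 14*(-1/14) = -1)
Z(u)² = (-1)² = 1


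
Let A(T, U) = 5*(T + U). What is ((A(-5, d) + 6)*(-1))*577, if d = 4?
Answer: -577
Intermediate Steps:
A(T, U) = 5*T + 5*U
((A(-5, d) + 6)*(-1))*577 = (((5*(-5) + 5*4) + 6)*(-1))*577 = (((-25 + 20) + 6)*(-1))*577 = ((-5 + 6)*(-1))*577 = (1*(-1))*577 = -1*577 = -577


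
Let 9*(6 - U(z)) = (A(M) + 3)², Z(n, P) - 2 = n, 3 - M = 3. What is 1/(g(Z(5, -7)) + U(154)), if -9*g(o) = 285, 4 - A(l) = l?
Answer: -9/280 ≈ -0.032143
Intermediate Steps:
M = 0 (M = 3 - 1*3 = 3 - 3 = 0)
A(l) = 4 - l
Z(n, P) = 2 + n
U(z) = 5/9 (U(z) = 6 - ((4 - 1*0) + 3)²/9 = 6 - ((4 + 0) + 3)²/9 = 6 - (4 + 3)²/9 = 6 - ⅑*7² = 6 - ⅑*49 = 6 - 49/9 = 5/9)
g(o) = -95/3 (g(o) = -⅑*285 = -95/3)
1/(g(Z(5, -7)) + U(154)) = 1/(-95/3 + 5/9) = 1/(-280/9) = -9/280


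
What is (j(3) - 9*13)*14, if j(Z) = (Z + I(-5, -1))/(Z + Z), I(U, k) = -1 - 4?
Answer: -4928/3 ≈ -1642.7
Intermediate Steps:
I(U, k) = -5
j(Z) = (-5 + Z)/(2*Z) (j(Z) = (Z - 5)/(Z + Z) = (-5 + Z)/((2*Z)) = (-5 + Z)*(1/(2*Z)) = (-5 + Z)/(2*Z))
(j(3) - 9*13)*14 = ((½)*(-5 + 3)/3 - 9*13)*14 = ((½)*(⅓)*(-2) - 117)*14 = (-⅓ - 117)*14 = -352/3*14 = -4928/3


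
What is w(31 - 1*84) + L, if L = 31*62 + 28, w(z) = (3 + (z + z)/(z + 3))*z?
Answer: 41966/25 ≈ 1678.6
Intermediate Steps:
w(z) = z*(3 + 2*z/(3 + z)) (w(z) = (3 + (2*z)/(3 + z))*z = (3 + 2*z/(3 + z))*z = z*(3 + 2*z/(3 + z)))
L = 1950 (L = 1922 + 28 = 1950)
w(31 - 1*84) + L = (31 - 1*84)*(9 + 5*(31 - 1*84))/(3 + (31 - 1*84)) + 1950 = (31 - 84)*(9 + 5*(31 - 84))/(3 + (31 - 84)) + 1950 = -53*(9 + 5*(-53))/(3 - 53) + 1950 = -53*(9 - 265)/(-50) + 1950 = -53*(-1/50)*(-256) + 1950 = -6784/25 + 1950 = 41966/25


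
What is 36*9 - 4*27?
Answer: 216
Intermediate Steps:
36*9 - 4*27 = 324 - 108 = 216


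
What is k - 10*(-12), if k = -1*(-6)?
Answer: 126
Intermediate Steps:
k = 6
k - 10*(-12) = 6 - 10*(-12) = 6 + 120 = 126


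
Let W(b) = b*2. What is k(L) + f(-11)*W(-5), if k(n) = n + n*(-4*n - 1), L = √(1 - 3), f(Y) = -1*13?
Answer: 138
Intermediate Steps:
f(Y) = -13
L = I*√2 (L = √(-2) = I*√2 ≈ 1.4142*I)
W(b) = 2*b
k(n) = n + n*(-1 - 4*n)
k(L) + f(-11)*W(-5) = -4*(I*√2)² - 26*(-5) = -4*(-2) - 13*(-10) = 8 + 130 = 138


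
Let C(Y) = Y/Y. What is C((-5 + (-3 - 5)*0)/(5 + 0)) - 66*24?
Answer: -1583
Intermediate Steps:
C(Y) = 1
C((-5 + (-3 - 5)*0)/(5 + 0)) - 66*24 = 1 - 66*24 = 1 - 1584 = -1583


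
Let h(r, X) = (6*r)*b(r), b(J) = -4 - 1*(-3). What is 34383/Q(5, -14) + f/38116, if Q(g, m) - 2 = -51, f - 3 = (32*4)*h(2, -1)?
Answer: -1310617545/1867684 ≈ -701.73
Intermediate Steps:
b(J) = -1 (b(J) = -4 + 3 = -1)
h(r, X) = -6*r (h(r, X) = (6*r)*(-1) = -6*r)
f = -1533 (f = 3 + (32*4)*(-6*2) = 3 + 128*(-12) = 3 - 1536 = -1533)
Q(g, m) = -49 (Q(g, m) = 2 - 51 = -49)
34383/Q(5, -14) + f/38116 = 34383/(-49) - 1533/38116 = 34383*(-1/49) - 1533*1/38116 = -34383/49 - 1533/38116 = -1310617545/1867684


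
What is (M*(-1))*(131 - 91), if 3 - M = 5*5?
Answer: 880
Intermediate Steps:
M = -22 (M = 3 - 5*5 = 3 - 1*25 = 3 - 25 = -22)
(M*(-1))*(131 - 91) = (-22*(-1))*(131 - 91) = 22*40 = 880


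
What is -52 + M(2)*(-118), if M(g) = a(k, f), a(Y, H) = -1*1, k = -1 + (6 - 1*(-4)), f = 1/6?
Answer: 66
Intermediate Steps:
f = ⅙ (f = 1*(⅙) = ⅙ ≈ 0.16667)
k = 9 (k = -1 + (6 + 4) = -1 + 10 = 9)
a(Y, H) = -1
M(g) = -1
-52 + M(2)*(-118) = -52 - 1*(-118) = -52 + 118 = 66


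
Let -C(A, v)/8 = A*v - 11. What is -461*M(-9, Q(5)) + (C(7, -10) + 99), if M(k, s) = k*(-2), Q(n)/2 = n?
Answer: -7551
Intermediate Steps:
C(A, v) = 88 - 8*A*v (C(A, v) = -8*(A*v - 11) = -8*(-11 + A*v) = 88 - 8*A*v)
Q(n) = 2*n
M(k, s) = -2*k
-461*M(-9, Q(5)) + (C(7, -10) + 99) = -(-922)*(-9) + ((88 - 8*7*(-10)) + 99) = -461*18 + ((88 + 560) + 99) = -8298 + (648 + 99) = -8298 + 747 = -7551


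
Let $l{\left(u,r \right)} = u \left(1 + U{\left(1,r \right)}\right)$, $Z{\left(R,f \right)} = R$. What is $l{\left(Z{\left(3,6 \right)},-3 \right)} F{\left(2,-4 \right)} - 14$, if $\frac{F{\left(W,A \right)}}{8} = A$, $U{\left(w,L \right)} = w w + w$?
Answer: $-302$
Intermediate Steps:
$U{\left(w,L \right)} = w + w^{2}$ ($U{\left(w,L \right)} = w^{2} + w = w + w^{2}$)
$F{\left(W,A \right)} = 8 A$
$l{\left(u,r \right)} = 3 u$ ($l{\left(u,r \right)} = u \left(1 + 1 \left(1 + 1\right)\right) = u \left(1 + 1 \cdot 2\right) = u \left(1 + 2\right) = u 3 = 3 u$)
$l{\left(Z{\left(3,6 \right)},-3 \right)} F{\left(2,-4 \right)} - 14 = 3 \cdot 3 \cdot 8 \left(-4\right) - 14 = 9 \left(-32\right) - 14 = -288 - 14 = -302$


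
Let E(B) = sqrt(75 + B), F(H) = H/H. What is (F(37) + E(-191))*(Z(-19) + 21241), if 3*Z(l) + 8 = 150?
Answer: 63865/3 + 127730*I*sqrt(29)/3 ≈ 21288.0 + 2.2928e+5*I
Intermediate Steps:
F(H) = 1
Z(l) = 142/3 (Z(l) = -8/3 + (1/3)*150 = -8/3 + 50 = 142/3)
(F(37) + E(-191))*(Z(-19) + 21241) = (1 + sqrt(75 - 191))*(142/3 + 21241) = (1 + sqrt(-116))*(63865/3) = (1 + 2*I*sqrt(29))*(63865/3) = 63865/3 + 127730*I*sqrt(29)/3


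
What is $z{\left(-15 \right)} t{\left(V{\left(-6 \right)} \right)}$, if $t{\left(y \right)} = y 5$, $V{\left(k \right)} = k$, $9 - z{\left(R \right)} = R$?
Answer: $-720$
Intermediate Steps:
$z{\left(R \right)} = 9 - R$
$t{\left(y \right)} = 5 y$
$z{\left(-15 \right)} t{\left(V{\left(-6 \right)} \right)} = \left(9 - -15\right) 5 \left(-6\right) = \left(9 + 15\right) \left(-30\right) = 24 \left(-30\right) = -720$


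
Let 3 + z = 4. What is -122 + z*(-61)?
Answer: -183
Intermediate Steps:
z = 1 (z = -3 + 4 = 1)
-122 + z*(-61) = -122 + 1*(-61) = -122 - 61 = -183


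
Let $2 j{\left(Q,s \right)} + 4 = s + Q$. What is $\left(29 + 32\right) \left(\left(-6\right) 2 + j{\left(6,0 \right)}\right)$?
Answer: $-671$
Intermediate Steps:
$j{\left(Q,s \right)} = -2 + \frac{Q}{2} + \frac{s}{2}$ ($j{\left(Q,s \right)} = -2 + \frac{s + Q}{2} = -2 + \frac{Q + s}{2} = -2 + \left(\frac{Q}{2} + \frac{s}{2}\right) = -2 + \frac{Q}{2} + \frac{s}{2}$)
$\left(29 + 32\right) \left(\left(-6\right) 2 + j{\left(6,0 \right)}\right) = \left(29 + 32\right) \left(\left(-6\right) 2 + \left(-2 + \frac{1}{2} \cdot 6 + \frac{1}{2} \cdot 0\right)\right) = 61 \left(-12 + \left(-2 + 3 + 0\right)\right) = 61 \left(-12 + 1\right) = 61 \left(-11\right) = -671$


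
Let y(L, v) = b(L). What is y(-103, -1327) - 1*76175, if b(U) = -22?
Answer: -76197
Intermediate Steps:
y(L, v) = -22
y(-103, -1327) - 1*76175 = -22 - 1*76175 = -22 - 76175 = -76197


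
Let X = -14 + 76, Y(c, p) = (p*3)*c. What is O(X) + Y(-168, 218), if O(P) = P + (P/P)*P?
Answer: -109748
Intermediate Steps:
Y(c, p) = 3*c*p (Y(c, p) = (3*p)*c = 3*c*p)
X = 62
O(P) = 2*P (O(P) = P + 1*P = P + P = 2*P)
O(X) + Y(-168, 218) = 2*62 + 3*(-168)*218 = 124 - 109872 = -109748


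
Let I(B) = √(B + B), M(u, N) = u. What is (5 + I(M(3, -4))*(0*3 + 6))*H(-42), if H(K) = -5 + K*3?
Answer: -655 - 786*√6 ≈ -2580.3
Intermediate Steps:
H(K) = -5 + 3*K
I(B) = √2*√B (I(B) = √(2*B) = √2*√B)
(5 + I(M(3, -4))*(0*3 + 6))*H(-42) = (5 + (√2*√3)*(0*3 + 6))*(-5 + 3*(-42)) = (5 + √6*(0 + 6))*(-5 - 126) = (5 + √6*6)*(-131) = (5 + 6*√6)*(-131) = -655 - 786*√6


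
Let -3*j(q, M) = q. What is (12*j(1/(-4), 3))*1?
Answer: 1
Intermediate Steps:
j(q, M) = -q/3
(12*j(1/(-4), 3))*1 = (12*(-⅓/(-4)))*1 = (12*(-⅓*(-¼)))*1 = (12*(1/12))*1 = 1*1 = 1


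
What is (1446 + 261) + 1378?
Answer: 3085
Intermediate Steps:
(1446 + 261) + 1378 = 1707 + 1378 = 3085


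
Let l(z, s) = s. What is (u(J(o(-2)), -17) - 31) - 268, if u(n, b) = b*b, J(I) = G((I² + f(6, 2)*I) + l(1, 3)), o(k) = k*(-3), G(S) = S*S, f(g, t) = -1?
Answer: -10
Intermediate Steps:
G(S) = S²
o(k) = -3*k
J(I) = (3 + I² - I)² (J(I) = ((I² - I) + 3)² = (3 + I² - I)²)
u(n, b) = b²
(u(J(o(-2)), -17) - 31) - 268 = ((-17)² - 31) - 268 = (289 - 31) - 268 = 258 - 268 = -10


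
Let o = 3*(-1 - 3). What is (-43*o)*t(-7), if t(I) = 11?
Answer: 5676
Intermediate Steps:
o = -12 (o = 3*(-4) = -12)
(-43*o)*t(-7) = -43*(-12)*11 = 516*11 = 5676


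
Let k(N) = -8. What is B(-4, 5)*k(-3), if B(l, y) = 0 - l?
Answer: -32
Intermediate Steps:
B(l, y) = -l
B(-4, 5)*k(-3) = -1*(-4)*(-8) = 4*(-8) = -32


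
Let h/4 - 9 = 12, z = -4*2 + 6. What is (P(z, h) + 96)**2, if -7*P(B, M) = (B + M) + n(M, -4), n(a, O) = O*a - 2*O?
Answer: 842724/49 ≈ 17198.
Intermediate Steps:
n(a, O) = -2*O + O*a
z = -2 (z = -8 + 6 = -2)
h = 84 (h = 36 + 4*12 = 36 + 48 = 84)
P(B, M) = -8/7 - B/7 + 3*M/7 (P(B, M) = -((B + M) - 4*(-2 + M))/7 = -((B + M) + (8 - 4*M))/7 = -(8 + B - 3*M)/7 = -8/7 - B/7 + 3*M/7)
(P(z, h) + 96)**2 = ((-8/7 - 1/7*(-2) + (3/7)*84) + 96)**2 = ((-8/7 + 2/7 + 36) + 96)**2 = (246/7 + 96)**2 = (918/7)**2 = 842724/49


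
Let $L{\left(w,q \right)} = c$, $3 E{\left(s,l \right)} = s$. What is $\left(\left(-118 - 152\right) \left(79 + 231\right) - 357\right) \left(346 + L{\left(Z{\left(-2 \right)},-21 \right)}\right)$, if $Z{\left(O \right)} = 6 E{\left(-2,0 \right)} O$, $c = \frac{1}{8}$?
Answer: $- \frac{232753833}{8} \approx -2.9094 \cdot 10^{7}$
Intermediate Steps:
$c = \frac{1}{8} \approx 0.125$
$E{\left(s,l \right)} = \frac{s}{3}$
$Z{\left(O \right)} = - 4 O$ ($Z{\left(O \right)} = 6 \cdot \frac{1}{3} \left(-2\right) O = 6 \left(- \frac{2}{3}\right) O = - 4 O$)
$L{\left(w,q \right)} = \frac{1}{8}$
$\left(\left(-118 - 152\right) \left(79 + 231\right) - 357\right) \left(346 + L{\left(Z{\left(-2 \right)},-21 \right)}\right) = \left(\left(-118 - 152\right) \left(79 + 231\right) - 357\right) \left(346 + \frac{1}{8}\right) = \left(\left(-270\right) 310 - 357\right) \frac{2769}{8} = \left(-83700 - 357\right) \frac{2769}{8} = \left(-84057\right) \frac{2769}{8} = - \frac{232753833}{8}$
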